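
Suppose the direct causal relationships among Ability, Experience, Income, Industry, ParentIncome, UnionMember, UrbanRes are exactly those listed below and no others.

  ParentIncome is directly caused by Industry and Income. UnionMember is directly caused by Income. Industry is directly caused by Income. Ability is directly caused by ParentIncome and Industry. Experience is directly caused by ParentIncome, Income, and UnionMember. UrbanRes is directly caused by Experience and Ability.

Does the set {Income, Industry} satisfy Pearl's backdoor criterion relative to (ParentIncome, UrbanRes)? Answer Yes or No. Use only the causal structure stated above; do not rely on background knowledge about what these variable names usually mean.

Backdoor paths from ParentIncome to UrbanRes (paths whose first edge points into ParentIncome):
  P1: ParentIncome <- Income -> UnionMember -> Experience -> UrbanRes
  P2: ParentIncome <- Income -> Industry -> Ability -> UrbanRes
  P3: ParentIncome <- Income -> Experience -> UrbanRes
  P4: ParentIncome <- Industry <- Income -> UnionMember -> Experience -> UrbanRes
  P5: ParentIncome <- Industry <- Income -> Experience -> UrbanRes
  P6: ParentIncome <- Industry -> Ability -> UrbanRes
Condition 1 (no descendant of ParentIncome in the set): holds — descendants of ParentIncome are {Ability, Experience, UrbanRes}; none are in {Income, Industry}.
Condition 2 (every backdoor path blocked by {Income, Industry}):
  P1: blocked at fork node Income ∈ conditioning set.
  P2: blocked at fork node Income ∈ conditioning set.
  P3: blocked at fork node Income ∈ conditioning set.
  P4: blocked at chain node Industry ∈ conditioning set.
  P5: blocked at chain node Industry ∈ conditioning set.
  P6: blocked at fork node Industry ∈ conditioning set.
{Income, Industry} satisfies the backdoor criterion.

Yes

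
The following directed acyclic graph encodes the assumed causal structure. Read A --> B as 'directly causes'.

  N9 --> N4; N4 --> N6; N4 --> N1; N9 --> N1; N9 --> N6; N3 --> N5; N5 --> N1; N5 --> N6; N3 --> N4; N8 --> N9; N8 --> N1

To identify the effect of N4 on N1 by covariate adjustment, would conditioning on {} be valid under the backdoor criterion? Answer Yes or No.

Backdoor paths from N4 to N1 (paths whose first edge points into N4):
  P1: N4 <- N9 <- N8 -> N1
  P2: N4 <- N9 -> N1
  P3: N4 <- N9 -> N6 <- N5 -> N1
  P4: N4 <- N3 -> N5 -> N1
  P5: N4 <- N3 -> N5 -> N6 <- N9 <- N8 -> N1
  P6: N4 <- N3 -> N5 -> N6 <- N9 -> N1
Condition 1 (no descendant of N4 in the set): holds — descendants of N4 are {N1, N6}; none are in {}.
Condition 2 (every backdoor path blocked by {}):
  P1: open — no interior node is in the conditioning set.
  P2: open — no interior node is in the conditioning set.
  P3: blocked at collider N6 (neither it nor any descendant is in the conditioning set).
  P4: open — no interior node is in the conditioning set.
  P5: blocked at collider N6 (neither it nor any descendant is in the conditioning set).
  P6: blocked at collider N6 (neither it nor any descendant is in the conditioning set).
{} does not satisfy the backdoor criterion.

No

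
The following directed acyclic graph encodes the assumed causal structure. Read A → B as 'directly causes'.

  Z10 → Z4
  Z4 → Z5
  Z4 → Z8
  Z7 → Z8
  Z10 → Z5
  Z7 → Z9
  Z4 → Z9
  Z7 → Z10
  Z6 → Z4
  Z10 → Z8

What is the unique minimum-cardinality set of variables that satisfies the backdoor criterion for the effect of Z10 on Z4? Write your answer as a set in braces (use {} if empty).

Variables eligible for adjustment (non-descendants of Z10, excluding Z10 and Z4): {Z6, Z7}.
Backdoor paths from Z10 to Z4:
  P1: Z10 <- Z7 -> Z9 <- Z4
  P2: Z10 <- Z7 -> Z8 <- Z4
Each backdoor path contains an unconditioned collider, so every path is already blocked with the empty conditioning set:
  P1: blocked at collider Z9 (neither it nor any descendant is in the conditioning set).
  P2: blocked at collider Z8 (neither it nor any descendant is in the conditioning set).
The empty set is therefore the unique smallest valid set.

{}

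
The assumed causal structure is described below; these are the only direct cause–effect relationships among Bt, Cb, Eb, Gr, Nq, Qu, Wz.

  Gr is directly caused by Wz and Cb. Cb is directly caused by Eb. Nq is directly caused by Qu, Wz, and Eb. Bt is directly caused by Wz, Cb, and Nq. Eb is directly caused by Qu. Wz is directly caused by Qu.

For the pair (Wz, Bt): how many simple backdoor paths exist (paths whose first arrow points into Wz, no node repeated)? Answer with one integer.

A backdoor path from Wz to Bt is any simple undirected path whose first edge points into Wz (i.e. leaves Wz via a parent).
Parents of Wz: {Qu}.
Enumerating:
  P1: Wz <- Qu -> Eb -> Cb -> Bt
  P2: Wz <- Qu -> Eb -> Nq -> Bt
  P3: Wz <- Qu -> Nq <- Eb -> Cb -> Bt
  P4: Wz <- Qu -> Nq -> Bt
That exhausts the simple backdoor paths. Count: 4.

4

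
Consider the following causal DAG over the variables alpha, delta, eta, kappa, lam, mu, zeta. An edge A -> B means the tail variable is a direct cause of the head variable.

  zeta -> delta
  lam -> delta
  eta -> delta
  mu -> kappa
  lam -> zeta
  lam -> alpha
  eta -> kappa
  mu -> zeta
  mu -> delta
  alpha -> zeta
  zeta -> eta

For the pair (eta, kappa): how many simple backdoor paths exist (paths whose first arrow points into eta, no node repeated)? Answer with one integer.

4

A backdoor path from eta to kappa is any simple undirected path whose first edge points into eta (i.e. leaves eta via a parent).
Parents of eta: {zeta}.
Enumerating:
  P1: eta <- zeta <- lam -> delta <- mu -> kappa
  P2: eta <- zeta <- mu -> kappa
  P3: eta <- zeta <- alpha <- lam -> delta <- mu -> kappa
  P4: eta <- zeta -> delta <- mu -> kappa
That exhausts the simple backdoor paths. Count: 4.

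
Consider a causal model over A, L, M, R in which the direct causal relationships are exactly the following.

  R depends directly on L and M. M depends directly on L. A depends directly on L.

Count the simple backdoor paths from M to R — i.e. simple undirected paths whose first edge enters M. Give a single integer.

A backdoor path from M to R is any simple undirected path whose first edge points into M (i.e. leaves M via a parent).
Parents of M: {L}.
Enumerating:
  P1: M <- L -> R
That exhausts the simple backdoor paths. Count: 1.

1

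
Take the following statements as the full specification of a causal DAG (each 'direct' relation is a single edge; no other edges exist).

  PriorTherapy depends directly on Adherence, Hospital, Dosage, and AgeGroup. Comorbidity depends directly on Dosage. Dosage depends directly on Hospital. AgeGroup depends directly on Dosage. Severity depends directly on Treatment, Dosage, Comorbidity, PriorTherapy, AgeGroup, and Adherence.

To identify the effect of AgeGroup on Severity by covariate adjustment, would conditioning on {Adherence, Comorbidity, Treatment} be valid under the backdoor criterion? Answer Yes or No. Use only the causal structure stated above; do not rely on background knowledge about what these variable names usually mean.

Backdoor paths from AgeGroup to Severity (paths whose first edge points into AgeGroup):
  P1: AgeGroup <- Dosage <- Hospital -> PriorTherapy <- Adherence -> Severity
  P2: AgeGroup <- Dosage <- Hospital -> PriorTherapy -> Severity
  P3: AgeGroup <- Dosage -> Comorbidity -> Severity
  P4: AgeGroup <- Dosage -> PriorTherapy <- Adherence -> Severity
  P5: AgeGroup <- Dosage -> PriorTherapy -> Severity
  P6: AgeGroup <- Dosage -> Severity
Condition 1 (no descendant of AgeGroup in the set): holds — descendants of AgeGroup are {PriorTherapy, Severity}; none are in {Adherence, Comorbidity, Treatment}.
Condition 2 (every backdoor path blocked by {Adherence, Comorbidity, Treatment}):
  P1: blocked at collider PriorTherapy (neither it nor any descendant is in the conditioning set).
  P2: open — no interior node is in the conditioning set.
  P3: blocked at chain node Comorbidity ∈ conditioning set.
  P4: blocked at collider PriorTherapy (neither it nor any descendant is in the conditioning set).
  P5: open — no interior node is in the conditioning set.
  P6: open — no interior node is in the conditioning set.
{Adherence, Comorbidity, Treatment} does not satisfy the backdoor criterion.

No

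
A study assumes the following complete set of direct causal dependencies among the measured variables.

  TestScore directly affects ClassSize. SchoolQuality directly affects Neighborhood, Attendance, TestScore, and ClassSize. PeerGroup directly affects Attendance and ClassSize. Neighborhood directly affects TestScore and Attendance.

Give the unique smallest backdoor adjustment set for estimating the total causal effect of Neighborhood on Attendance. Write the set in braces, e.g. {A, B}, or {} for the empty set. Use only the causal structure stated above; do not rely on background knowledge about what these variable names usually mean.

{SchoolQuality}

Variables eligible for adjustment (non-descendants of Neighborhood, excluding Neighborhood and Attendance): {PeerGroup, SchoolQuality}.
Backdoor paths from Neighborhood to Attendance:
  P1: Neighborhood <- SchoolQuality -> TestScore -> ClassSize <- PeerGroup -> Attendance
  P2: Neighborhood <- SchoolQuality -> ClassSize <- PeerGroup -> Attendance
  P3: Neighborhood <- SchoolQuality -> Attendance
The empty set is not sufficient: P3 (Neighborhood <- SchoolQuality -> Attendance) has no collider blocking it and no conditioned non-collider, so it is open.
Try {SchoolQuality}:
  P1: blocked at fork node SchoolQuality ∈ conditioning set.
  P2: blocked at fork node SchoolQuality ∈ conditioning set.
  P3: blocked at fork node SchoolQuality ∈ conditioning set.
{SchoolQuality} contains no descendant of Neighborhood and blocks every backdoor path.
No other singleton works — e.g. {PeerGroup} leaves P3 open — so {SchoolQuality} is the unique smallest valid adjustment set.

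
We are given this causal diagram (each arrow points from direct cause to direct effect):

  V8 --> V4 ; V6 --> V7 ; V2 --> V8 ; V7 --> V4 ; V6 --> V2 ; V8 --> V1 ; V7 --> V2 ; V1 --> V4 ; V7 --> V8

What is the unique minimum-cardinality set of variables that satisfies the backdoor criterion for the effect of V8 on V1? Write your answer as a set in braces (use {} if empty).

{}

Variables eligible for adjustment (non-descendants of V8, excluding V8 and V1): {V2, V6, V7}.
Backdoor paths from V8 to V1:
  P1: V8 <- V7 -> V4 <- V1
  P2: V8 <- V2 <- V6 -> V7 -> V4 <- V1
  P3: V8 <- V2 <- V7 -> V4 <- V1
Each backdoor path contains an unconditioned collider, so every path is already blocked with the empty conditioning set:
  P1: blocked at collider V4 (neither it nor any descendant is in the conditioning set).
  P2: blocked at collider V4 (neither it nor any descendant is in the conditioning set).
  P3: blocked at collider V4 (neither it nor any descendant is in the conditioning set).
The empty set is therefore the unique smallest valid set.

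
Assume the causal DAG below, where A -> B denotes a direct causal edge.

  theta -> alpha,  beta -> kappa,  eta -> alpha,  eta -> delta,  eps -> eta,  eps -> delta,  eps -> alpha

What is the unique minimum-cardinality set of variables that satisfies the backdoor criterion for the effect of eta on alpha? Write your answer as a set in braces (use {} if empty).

{eps}

Variables eligible for adjustment (non-descendants of eta, excluding eta and alpha): {beta, eps, kappa, theta}.
Backdoor paths from eta to alpha:
  P1: eta <- eps -> alpha
The empty set is not sufficient: P1 (eta <- eps -> alpha) has no collider blocking it and no conditioned non-collider, so it is open.
Try {eps}:
  P1: blocked at fork node eps ∈ conditioning set.
{eps} contains no descendant of eta and blocks every backdoor path.
No other singleton works — e.g. {beta} leaves P1 open — so {eps} is the unique smallest valid adjustment set.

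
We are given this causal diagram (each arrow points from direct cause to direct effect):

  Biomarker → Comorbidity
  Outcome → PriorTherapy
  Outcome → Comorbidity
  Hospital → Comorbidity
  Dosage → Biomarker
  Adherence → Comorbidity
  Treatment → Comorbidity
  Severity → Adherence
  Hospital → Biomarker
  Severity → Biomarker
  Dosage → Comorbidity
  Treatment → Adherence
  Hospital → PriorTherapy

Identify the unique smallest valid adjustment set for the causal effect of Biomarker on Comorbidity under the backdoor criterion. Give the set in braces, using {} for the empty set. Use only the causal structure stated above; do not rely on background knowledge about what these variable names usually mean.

Variables eligible for adjustment (non-descendants of Biomarker, excluding Biomarker and Comorbidity): {Adherence, Dosage, Hospital, Outcome, PriorTherapy, Severity, Treatment}.
Backdoor paths from Biomarker to Comorbidity:
  P1: Biomarker <- Hospital -> PriorTherapy <- Outcome -> Comorbidity
  P2: Biomarker <- Hospital -> Comorbidity
  P3: Biomarker <- Severity -> Adherence <- Treatment -> Comorbidity
  P4: Biomarker <- Severity -> Adherence -> Comorbidity
  P5: Biomarker <- Dosage -> Comorbidity
The empty set is not sufficient: P2 (Biomarker <- Hospital -> Comorbidity) has no collider blocking it and no conditioned non-collider, so it is open.
Try {Dosage, Hospital, Severity}:
  P1: blocked at fork node Hospital ∈ conditioning set.
  P2: blocked at fork node Hospital ∈ conditioning set.
  P3: blocked at fork node Severity ∈ conditioning set.
  P4: blocked at fork node Severity ∈ conditioning set.
  P5: blocked at fork node Dosage ∈ conditioning set.
{Dosage, Hospital, Severity} contains no descendant of Biomarker and blocks every backdoor path.
Every element of {Dosage, Hospital, Severity} is needed (dropping Dosage leaves P5 open; dropping Hospital leaves P2 open; dropping Severity leaves P4 open), so no proper subset is valid.
Among all size-3 subsets of the eligible variables, only {Dosage, Hospital, Severity} blocks every backdoor path, so it is the unique smallest valid adjustment set.

{Dosage, Hospital, Severity}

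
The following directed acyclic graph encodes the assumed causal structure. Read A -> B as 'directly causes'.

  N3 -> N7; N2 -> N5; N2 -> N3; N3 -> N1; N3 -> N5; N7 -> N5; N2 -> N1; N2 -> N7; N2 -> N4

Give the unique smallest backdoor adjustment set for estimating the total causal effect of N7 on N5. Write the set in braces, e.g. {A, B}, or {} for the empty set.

Variables eligible for adjustment (non-descendants of N7, excluding N7 and N5): {N1, N2, N3, N4}.
Backdoor paths from N7 to N5:
  P1: N7 <- N2 -> N3 -> N5
  P2: N7 <- N2 -> N1 <- N3 -> N5
  P3: N7 <- N2 -> N5
  P4: N7 <- N3 <- N2 -> N5
  P5: N7 <- N3 -> N1 <- N2 -> N5
  P6: N7 <- N3 -> N5
The empty set is not sufficient: P1 (N7 <- N2 -> N3 -> N5) has no collider blocking it and no conditioned non-collider, so it is open.
Try {N2, N3}:
  P1: blocked at fork node N2 ∈ conditioning set.
  P2: blocked at fork node N2 ∈ conditioning set.
  P3: blocked at fork node N2 ∈ conditioning set.
  P4: blocked at chain node N3 ∈ conditioning set.
  P5: blocked at fork node N3 ∈ conditioning set.
  P6: blocked at fork node N3 ∈ conditioning set.
{N2, N3} contains no descendant of N7 and blocks every backdoor path.
Every element of {N2, N3} is needed (dropping N2 leaves P3 open; dropping N3 leaves P6 open), so no proper subset is valid.
Among all size-2 subsets of the eligible variables, only {N2, N3} blocks every backdoor path, so it is the unique smallest valid adjustment set.

{N2, N3}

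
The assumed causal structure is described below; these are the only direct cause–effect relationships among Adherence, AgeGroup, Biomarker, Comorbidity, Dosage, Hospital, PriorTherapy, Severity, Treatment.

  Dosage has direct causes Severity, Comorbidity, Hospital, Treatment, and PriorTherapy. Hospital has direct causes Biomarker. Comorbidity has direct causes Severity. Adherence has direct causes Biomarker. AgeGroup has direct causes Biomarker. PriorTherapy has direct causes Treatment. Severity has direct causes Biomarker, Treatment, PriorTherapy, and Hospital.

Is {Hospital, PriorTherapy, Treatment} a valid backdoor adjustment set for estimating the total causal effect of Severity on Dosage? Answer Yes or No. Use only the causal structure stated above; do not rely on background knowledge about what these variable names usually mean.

Backdoor paths from Severity to Dosage (paths whose first edge points into Severity):
  P1: Severity <- Biomarker -> Hospital -> Dosage
  P2: Severity <- Hospital -> Dosage
  P3: Severity <- Treatment -> PriorTherapy -> Dosage
  P4: Severity <- Treatment -> Dosage
  P5: Severity <- PriorTherapy <- Treatment -> Dosage
  P6: Severity <- PriorTherapy -> Dosage
Condition 1 (no descendant of Severity in the set): holds — descendants of Severity are {Comorbidity, Dosage}; none are in {Hospital, PriorTherapy, Treatment}.
Condition 2 (every backdoor path blocked by {Hospital, PriorTherapy, Treatment}):
  P1: blocked at chain node Hospital ∈ conditioning set.
  P2: blocked at fork node Hospital ∈ conditioning set.
  P3: blocked at fork node Treatment ∈ conditioning set.
  P4: blocked at fork node Treatment ∈ conditioning set.
  P5: blocked at chain node PriorTherapy ∈ conditioning set.
  P6: blocked at fork node PriorTherapy ∈ conditioning set.
{Hospital, PriorTherapy, Treatment} satisfies the backdoor criterion.

Yes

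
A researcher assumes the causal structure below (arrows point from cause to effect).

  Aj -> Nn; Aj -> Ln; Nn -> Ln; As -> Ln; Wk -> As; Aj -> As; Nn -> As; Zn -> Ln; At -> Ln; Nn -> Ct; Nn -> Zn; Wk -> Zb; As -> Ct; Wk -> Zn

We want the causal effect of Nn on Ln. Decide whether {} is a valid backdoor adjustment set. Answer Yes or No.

Backdoor paths from Nn to Ln (paths whose first edge points into Nn):
  P1: Nn <- Aj -> As <- Wk -> Zn -> Ln
  P2: Nn <- Aj -> As -> Ln
  P3: Nn <- Aj -> Ln
Condition 1 (no descendant of Nn in the set): holds — descendants of Nn are {As, Ct, Ln, Zn}; none are in {}.
Condition 2 (every backdoor path blocked by {}):
  P1: blocked at collider As (neither it nor any descendant is in the conditioning set).
  P2: open — no interior node is in the conditioning set.
  P3: open — no interior node is in the conditioning set.
{} does not satisfy the backdoor criterion.

No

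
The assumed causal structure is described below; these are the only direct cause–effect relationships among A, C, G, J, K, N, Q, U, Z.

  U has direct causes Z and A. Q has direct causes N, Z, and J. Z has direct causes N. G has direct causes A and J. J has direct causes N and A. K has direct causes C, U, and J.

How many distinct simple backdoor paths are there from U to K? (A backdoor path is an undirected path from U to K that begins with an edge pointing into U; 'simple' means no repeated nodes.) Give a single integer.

A backdoor path from U to K is any simple undirected path whose first edge points into U (i.e. leaves U via a parent).
Parents of U: {A, Z}.
Enumerating:
  P1: U <- Z <- N -> J -> K
  P2: U <- Z <- N -> Q <- J -> K
  P3: U <- Z -> Q <- N -> J -> K
  P4: U <- Z -> Q <- J -> K
  P5: U <- A -> J -> K
  P6: U <- A -> G <- J -> K
That exhausts the simple backdoor paths. Count: 6.

6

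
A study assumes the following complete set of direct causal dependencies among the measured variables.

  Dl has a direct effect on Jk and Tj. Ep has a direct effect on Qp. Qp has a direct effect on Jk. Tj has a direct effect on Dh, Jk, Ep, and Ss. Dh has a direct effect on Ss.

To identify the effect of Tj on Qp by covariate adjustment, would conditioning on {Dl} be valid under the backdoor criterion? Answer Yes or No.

Yes

Backdoor paths from Tj to Qp (paths whose first edge points into Tj):
  P1: Tj <- Dl -> Jk <- Qp
Condition 1 (no descendant of Tj in the set): holds — descendants of Tj are {Dh, Ep, Jk, Qp, Ss}; none are in {Dl}.
Condition 2 (every backdoor path blocked by {Dl}):
  P1: blocked at fork node Dl ∈ conditioning set.
{Dl} satisfies the backdoor criterion.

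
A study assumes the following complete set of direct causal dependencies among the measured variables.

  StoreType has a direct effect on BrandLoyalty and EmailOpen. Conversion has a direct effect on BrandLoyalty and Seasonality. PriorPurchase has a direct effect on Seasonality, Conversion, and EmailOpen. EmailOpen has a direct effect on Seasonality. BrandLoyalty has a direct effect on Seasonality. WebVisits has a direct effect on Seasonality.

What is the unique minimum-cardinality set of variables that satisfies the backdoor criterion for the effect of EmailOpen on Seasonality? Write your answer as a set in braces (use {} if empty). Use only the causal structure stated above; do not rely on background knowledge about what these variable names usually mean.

{PriorPurchase, StoreType}

Variables eligible for adjustment (non-descendants of EmailOpen, excluding EmailOpen and Seasonality): {BrandLoyalty, Conversion, PriorPurchase, StoreType, WebVisits}.
Backdoor paths from EmailOpen to Seasonality:
  P1: EmailOpen <- PriorPurchase -> Conversion -> BrandLoyalty -> Seasonality
  P2: EmailOpen <- PriorPurchase -> Conversion -> Seasonality
  P3: EmailOpen <- PriorPurchase -> Seasonality
  P4: EmailOpen <- StoreType -> BrandLoyalty <- Conversion <- PriorPurchase -> Seasonality
  P5: EmailOpen <- StoreType -> BrandLoyalty <- Conversion -> Seasonality
  P6: EmailOpen <- StoreType -> BrandLoyalty -> Seasonality
The empty set is not sufficient: P1 (EmailOpen <- PriorPurchase -> Conversion -> BrandLoyalty -> Seasonality) has no collider blocking it and no conditioned non-collider, so it is open.
Try {PriorPurchase, StoreType}:
  P1: blocked at fork node PriorPurchase ∈ conditioning set.
  P2: blocked at fork node PriorPurchase ∈ conditioning set.
  P3: blocked at fork node PriorPurchase ∈ conditioning set.
  P4: blocked at fork node StoreType ∈ conditioning set.
  P5: blocked at fork node StoreType ∈ conditioning set.
  P6: blocked at fork node StoreType ∈ conditioning set.
{PriorPurchase, StoreType} contains no descendant of EmailOpen and blocks every backdoor path.
Every element of {PriorPurchase, StoreType} is needed (dropping PriorPurchase leaves P1 open; dropping StoreType leaves P6 open), so no proper subset is valid.
Among all size-2 subsets of the eligible variables, only {PriorPurchase, StoreType} blocks every backdoor path, so it is the unique smallest valid adjustment set.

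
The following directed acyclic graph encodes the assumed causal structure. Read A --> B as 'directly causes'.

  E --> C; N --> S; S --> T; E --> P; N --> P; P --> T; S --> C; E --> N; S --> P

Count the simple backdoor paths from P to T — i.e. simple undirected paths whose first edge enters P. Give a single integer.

5

A backdoor path from P to T is any simple undirected path whose first edge points into P (i.e. leaves P via a parent).
Parents of P: {E, N, S}.
Enumerating:
  P1: P <- E -> N -> S -> T
  P2: P <- E -> C <- S -> T
  P3: P <- N <- E -> C <- S -> T
  P4: P <- N -> S -> T
  P5: P <- S -> T
That exhausts the simple backdoor paths. Count: 5.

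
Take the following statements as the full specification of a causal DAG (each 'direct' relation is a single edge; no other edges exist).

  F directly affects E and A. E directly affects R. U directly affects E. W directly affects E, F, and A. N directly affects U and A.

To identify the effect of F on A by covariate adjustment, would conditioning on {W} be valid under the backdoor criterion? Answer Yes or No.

Backdoor paths from F to A (paths whose first edge points into F):
  P1: F <- W -> E <- U <- N -> A
  P2: F <- W -> A
Condition 1 (no descendant of F in the set): holds — descendants of F are {A, E, R}; none are in {W}.
Condition 2 (every backdoor path blocked by {W}):
  P1: blocked at fork node W ∈ conditioning set.
  P2: blocked at fork node W ∈ conditioning set.
{W} satisfies the backdoor criterion.

Yes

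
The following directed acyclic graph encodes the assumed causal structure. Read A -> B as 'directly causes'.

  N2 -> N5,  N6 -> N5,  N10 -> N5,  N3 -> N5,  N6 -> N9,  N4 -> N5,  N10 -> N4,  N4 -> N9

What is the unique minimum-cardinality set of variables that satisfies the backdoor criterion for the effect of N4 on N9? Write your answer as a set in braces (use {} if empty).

{}

Variables eligible for adjustment (non-descendants of N4, excluding N4 and N9): {N10, N2, N3, N6}.
Backdoor paths from N4 to N9:
  P1: N4 <- N10 -> N5 <- N6 -> N9
Each backdoor path contains an unconditioned collider, so every path is already blocked with the empty conditioning set:
  P1: blocked at collider N5 (neither it nor any descendant is in the conditioning set).
The empty set is therefore the unique smallest valid set.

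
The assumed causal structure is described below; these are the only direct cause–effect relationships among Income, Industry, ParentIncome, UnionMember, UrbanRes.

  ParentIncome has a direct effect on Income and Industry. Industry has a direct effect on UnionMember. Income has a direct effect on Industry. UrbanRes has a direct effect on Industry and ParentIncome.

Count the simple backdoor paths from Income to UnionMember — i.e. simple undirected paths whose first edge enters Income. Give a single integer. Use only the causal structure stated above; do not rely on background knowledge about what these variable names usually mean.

A backdoor path from Income to UnionMember is any simple undirected path whose first edge points into Income (i.e. leaves Income via a parent).
Parents of Income: {ParentIncome}.
Enumerating:
  P1: Income <- ParentIncome <- UrbanRes -> Industry -> UnionMember
  P2: Income <- ParentIncome -> Industry -> UnionMember
That exhausts the simple backdoor paths. Count: 2.

2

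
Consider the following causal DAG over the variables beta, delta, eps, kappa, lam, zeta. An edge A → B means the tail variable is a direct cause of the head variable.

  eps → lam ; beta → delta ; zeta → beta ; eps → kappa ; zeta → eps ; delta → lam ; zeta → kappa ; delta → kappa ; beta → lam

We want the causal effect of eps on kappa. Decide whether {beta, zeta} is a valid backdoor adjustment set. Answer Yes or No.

Yes

Backdoor paths from eps to kappa (paths whose first edge points into eps):
  P1: eps <- zeta -> beta -> delta -> kappa
  P2: eps <- zeta -> beta -> lam <- delta -> kappa
  P3: eps <- zeta -> kappa
Condition 1 (no descendant of eps in the set): holds — descendants of eps are {kappa, lam}; none are in {beta, zeta}.
Condition 2 (every backdoor path blocked by {beta, zeta}):
  P1: blocked at fork node zeta ∈ conditioning set.
  P2: blocked at fork node zeta ∈ conditioning set.
  P3: blocked at fork node zeta ∈ conditioning set.
{beta, zeta} satisfies the backdoor criterion.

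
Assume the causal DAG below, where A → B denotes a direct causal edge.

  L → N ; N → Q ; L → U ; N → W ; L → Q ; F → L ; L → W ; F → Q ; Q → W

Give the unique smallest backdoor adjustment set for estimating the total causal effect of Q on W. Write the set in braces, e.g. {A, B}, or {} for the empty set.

Variables eligible for adjustment (non-descendants of Q, excluding Q and W): {F, L, N, U}.
Backdoor paths from Q to W:
  P1: Q <- F -> L -> N -> W
  P2: Q <- F -> L -> W
  P3: Q <- L -> N -> W
  P4: Q <- L -> W
  P5: Q <- N <- L -> W
  P6: Q <- N -> W
The empty set is not sufficient: P1 (Q <- F -> L -> N -> W) has no collider blocking it and no conditioned non-collider, so it is open.
Try {L, N}:
  P1: blocked at chain node L ∈ conditioning set.
  P2: blocked at chain node L ∈ conditioning set.
  P3: blocked at fork node L ∈ conditioning set.
  P4: blocked at fork node L ∈ conditioning set.
  P5: blocked at chain node N ∈ conditioning set.
  P6: blocked at fork node N ∈ conditioning set.
{L, N} contains no descendant of Q and blocks every backdoor path.
Every element of {L, N} is needed (dropping L leaves P2 open; dropping N leaves P6 open), so no proper subset is valid.
Among all size-2 subsets of the eligible variables, only {L, N} blocks every backdoor path, so it is the unique smallest valid adjustment set.

{L, N}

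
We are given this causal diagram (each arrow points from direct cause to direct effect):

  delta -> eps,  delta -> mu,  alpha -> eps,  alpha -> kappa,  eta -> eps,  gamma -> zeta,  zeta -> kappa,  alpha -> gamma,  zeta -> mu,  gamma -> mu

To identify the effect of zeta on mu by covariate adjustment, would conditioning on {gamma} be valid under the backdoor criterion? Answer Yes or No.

Backdoor paths from zeta to mu (paths whose first edge points into zeta):
  P1: zeta <- gamma <- alpha -> eps <- delta -> mu
  P2: zeta <- gamma -> mu
Condition 1 (no descendant of zeta in the set): holds — descendants of zeta are {kappa, mu}; none are in {gamma}.
Condition 2 (every backdoor path blocked by {gamma}):
  P1: blocked at chain node gamma ∈ conditioning set.
  P2: blocked at fork node gamma ∈ conditioning set.
{gamma} satisfies the backdoor criterion.

Yes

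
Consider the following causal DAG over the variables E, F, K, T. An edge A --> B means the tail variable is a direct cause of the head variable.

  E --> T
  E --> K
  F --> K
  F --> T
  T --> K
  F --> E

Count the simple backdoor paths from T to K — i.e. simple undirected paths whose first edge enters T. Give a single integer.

A backdoor path from T to K is any simple undirected path whose first edge points into T (i.e. leaves T via a parent).
Parents of T: {E, F}.
Enumerating:
  P1: T <- F -> E -> K
  P2: T <- F -> K
  P3: T <- E <- F -> K
  P4: T <- E -> K
That exhausts the simple backdoor paths. Count: 4.

4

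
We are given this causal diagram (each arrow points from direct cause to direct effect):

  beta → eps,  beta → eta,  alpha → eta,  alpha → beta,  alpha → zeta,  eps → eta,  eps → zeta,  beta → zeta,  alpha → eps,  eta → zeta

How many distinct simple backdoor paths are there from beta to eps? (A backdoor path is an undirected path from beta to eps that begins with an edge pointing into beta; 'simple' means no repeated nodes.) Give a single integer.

5

A backdoor path from beta to eps is any simple undirected path whose first edge points into beta (i.e. leaves beta via a parent).
Parents of beta: {alpha}.
Enumerating:
  P1: beta <- alpha -> eps
  P2: beta <- alpha -> eta <- eps
  P3: beta <- alpha -> eta -> zeta <- eps
  P4: beta <- alpha -> zeta <- eps
  P5: beta <- alpha -> zeta <- eta <- eps
That exhausts the simple backdoor paths. Count: 5.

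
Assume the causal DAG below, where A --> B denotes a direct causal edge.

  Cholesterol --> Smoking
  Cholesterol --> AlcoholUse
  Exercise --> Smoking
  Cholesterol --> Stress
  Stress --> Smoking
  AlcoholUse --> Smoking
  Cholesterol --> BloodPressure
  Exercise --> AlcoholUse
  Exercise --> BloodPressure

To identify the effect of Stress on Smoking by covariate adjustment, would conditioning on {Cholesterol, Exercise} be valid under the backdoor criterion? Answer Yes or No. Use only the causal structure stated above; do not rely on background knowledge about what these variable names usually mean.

Backdoor paths from Stress to Smoking (paths whose first edge points into Stress):
  P1: Stress <- Cholesterol -> AlcoholUse <- Exercise -> Smoking
  P2: Stress <- Cholesterol -> AlcoholUse -> Smoking
  P3: Stress <- Cholesterol -> BloodPressure <- Exercise -> AlcoholUse -> Smoking
  P4: Stress <- Cholesterol -> BloodPressure <- Exercise -> Smoking
  P5: Stress <- Cholesterol -> Smoking
Condition 1 (no descendant of Stress in the set): holds — descendants of Stress are {Smoking}; none are in {Cholesterol, Exercise}.
Condition 2 (every backdoor path blocked by {Cholesterol, Exercise}):
  P1: blocked at fork node Cholesterol ∈ conditioning set.
  P2: blocked at fork node Cholesterol ∈ conditioning set.
  P3: blocked at fork node Cholesterol ∈ conditioning set.
  P4: blocked at fork node Cholesterol ∈ conditioning set.
  P5: blocked at fork node Cholesterol ∈ conditioning set.
{Cholesterol, Exercise} satisfies the backdoor criterion.

Yes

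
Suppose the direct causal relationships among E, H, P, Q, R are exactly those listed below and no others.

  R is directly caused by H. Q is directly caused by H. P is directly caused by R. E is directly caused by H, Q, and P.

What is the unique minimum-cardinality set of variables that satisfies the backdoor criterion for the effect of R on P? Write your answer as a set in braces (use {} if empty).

{}

Variables eligible for adjustment (non-descendants of R, excluding R and P): {H, Q}.
Backdoor paths from R to P:
  P1: R <- H -> Q -> E <- P
  P2: R <- H -> E <- P
Each backdoor path contains an unconditioned collider, so every path is already blocked with the empty conditioning set:
  P1: blocked at collider E (neither it nor any descendant is in the conditioning set).
  P2: blocked at collider E (neither it nor any descendant is in the conditioning set).
The empty set is therefore the unique smallest valid set.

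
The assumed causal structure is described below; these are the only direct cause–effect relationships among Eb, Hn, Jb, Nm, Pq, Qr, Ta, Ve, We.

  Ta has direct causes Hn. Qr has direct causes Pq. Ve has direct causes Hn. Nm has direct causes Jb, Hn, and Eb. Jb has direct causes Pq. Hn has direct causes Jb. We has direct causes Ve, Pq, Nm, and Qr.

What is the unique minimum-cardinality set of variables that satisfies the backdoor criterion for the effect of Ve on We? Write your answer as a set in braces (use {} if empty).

{Hn}

Variables eligible for adjustment (non-descendants of Ve, excluding Ve and We): {Eb, Hn, Jb, Nm, Pq, Qr, Ta}.
Backdoor paths from Ve to We:
  P1: Ve <- Hn <- Jb <- Pq -> Qr -> We
  P2: Ve <- Hn <- Jb <- Pq -> We
  P3: Ve <- Hn <- Jb -> Nm -> We
  P4: Ve <- Hn -> Nm <- Jb <- Pq -> Qr -> We
  P5: Ve <- Hn -> Nm <- Jb <- Pq -> We
  P6: Ve <- Hn -> Nm -> We
The empty set is not sufficient: P1 (Ve <- Hn <- Jb <- Pq -> Qr -> We) has no collider blocking it and no conditioned non-collider, so it is open.
Try {Hn}:
  P1: blocked at chain node Hn ∈ conditioning set.
  P2: blocked at chain node Hn ∈ conditioning set.
  P3: blocked at chain node Hn ∈ conditioning set.
  P4: blocked at fork node Hn ∈ conditioning set.
  P5: blocked at fork node Hn ∈ conditioning set.
  P6: blocked at fork node Hn ∈ conditioning set.
{Hn} contains no descendant of Ve and blocks every backdoor path.
No other singleton works — e.g. {Eb} leaves P1 open — so {Hn} is the unique smallest valid adjustment set.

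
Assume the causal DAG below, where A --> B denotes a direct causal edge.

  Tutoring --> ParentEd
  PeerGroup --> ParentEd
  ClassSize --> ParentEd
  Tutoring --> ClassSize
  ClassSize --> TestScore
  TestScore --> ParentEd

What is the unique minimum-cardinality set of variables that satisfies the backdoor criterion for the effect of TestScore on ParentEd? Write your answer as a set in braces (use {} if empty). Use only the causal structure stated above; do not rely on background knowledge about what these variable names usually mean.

{ClassSize}

Variables eligible for adjustment (non-descendants of TestScore, excluding TestScore and ParentEd): {ClassSize, PeerGroup, Tutoring}.
Backdoor paths from TestScore to ParentEd:
  P1: TestScore <- ClassSize <- Tutoring -> ParentEd
  P2: TestScore <- ClassSize -> ParentEd
The empty set is not sufficient: P1 (TestScore <- ClassSize <- Tutoring -> ParentEd) has no collider blocking it and no conditioned non-collider, so it is open.
Try {ClassSize}:
  P1: blocked at chain node ClassSize ∈ conditioning set.
  P2: blocked at fork node ClassSize ∈ conditioning set.
{ClassSize} contains no descendant of TestScore and blocks every backdoor path.
No other singleton works — e.g. {PeerGroup} leaves P1 open — so {ClassSize} is the unique smallest valid adjustment set.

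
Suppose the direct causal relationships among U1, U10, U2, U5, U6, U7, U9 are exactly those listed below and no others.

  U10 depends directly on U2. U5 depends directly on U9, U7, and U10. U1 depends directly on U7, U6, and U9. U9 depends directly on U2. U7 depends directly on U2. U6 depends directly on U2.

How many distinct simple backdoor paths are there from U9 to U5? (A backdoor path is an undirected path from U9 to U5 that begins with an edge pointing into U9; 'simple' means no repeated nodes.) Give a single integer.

A backdoor path from U9 to U5 is any simple undirected path whose first edge points into U9 (i.e. leaves U9 via a parent).
Parents of U9: {U2}.
Enumerating:
  P1: U9 <- U2 -> U10 -> U5
  P2: U9 <- U2 -> U7 -> U5
  P3: U9 <- U2 -> U6 -> U1 <- U7 -> U5
That exhausts the simple backdoor paths. Count: 3.

3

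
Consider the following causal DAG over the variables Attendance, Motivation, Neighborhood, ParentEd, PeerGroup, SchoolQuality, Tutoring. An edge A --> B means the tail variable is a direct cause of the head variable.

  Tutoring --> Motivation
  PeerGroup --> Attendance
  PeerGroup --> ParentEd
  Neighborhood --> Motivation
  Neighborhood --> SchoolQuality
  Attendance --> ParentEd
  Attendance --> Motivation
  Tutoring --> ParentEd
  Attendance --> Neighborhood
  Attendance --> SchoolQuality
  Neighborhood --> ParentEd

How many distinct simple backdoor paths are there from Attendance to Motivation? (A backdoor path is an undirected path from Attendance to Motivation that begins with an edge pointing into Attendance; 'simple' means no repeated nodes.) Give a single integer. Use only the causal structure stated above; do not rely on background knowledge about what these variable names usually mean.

2

A backdoor path from Attendance to Motivation is any simple undirected path whose first edge points into Attendance (i.e. leaves Attendance via a parent).
Parents of Attendance: {PeerGroup}.
Enumerating:
  P1: Attendance <- PeerGroup -> ParentEd <- Tutoring -> Motivation
  P2: Attendance <- PeerGroup -> ParentEd <- Neighborhood -> Motivation
That exhausts the simple backdoor paths. Count: 2.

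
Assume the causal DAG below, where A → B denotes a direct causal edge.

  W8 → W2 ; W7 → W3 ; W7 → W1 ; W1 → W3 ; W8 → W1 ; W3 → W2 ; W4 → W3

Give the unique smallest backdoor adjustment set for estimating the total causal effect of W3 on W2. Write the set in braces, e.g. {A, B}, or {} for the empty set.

{W8}

Variables eligible for adjustment (non-descendants of W3, excluding W3 and W2): {W1, W4, W7, W8}.
Backdoor paths from W3 to W2:
  P1: W3 <- W7 -> W1 <- W8 -> W2
  P2: W3 <- W1 <- W8 -> W2
The empty set is not sufficient: P2 (W3 <- W1 <- W8 -> W2) has no collider blocking it and no conditioned non-collider, so it is open.
Try {W8}:
  P1: blocked at collider W1 (neither it nor any descendant is in the conditioning set).
  P2: blocked at fork node W8 ∈ conditioning set.
{W8} contains no descendant of W3 and blocks every backdoor path.
No other singleton works — e.g. {W7} leaves P2 open — so {W8} is the unique smallest valid adjustment set.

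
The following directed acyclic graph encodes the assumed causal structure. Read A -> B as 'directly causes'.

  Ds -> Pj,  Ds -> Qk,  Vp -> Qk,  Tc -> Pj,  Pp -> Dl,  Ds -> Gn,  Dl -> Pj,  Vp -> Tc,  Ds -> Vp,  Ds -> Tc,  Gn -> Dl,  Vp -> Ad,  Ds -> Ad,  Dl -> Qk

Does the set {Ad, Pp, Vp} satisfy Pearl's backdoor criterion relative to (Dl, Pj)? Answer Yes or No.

Backdoor paths from Dl to Pj (paths whose first edge points into Dl):
  P1: Dl <- Gn <- Ds -> Vp -> Tc -> Pj
  P2: Dl <- Gn <- Ds -> Ad <- Vp -> Tc -> Pj
  P3: Dl <- Gn <- Ds -> Tc -> Pj
  P4: Dl <- Gn <- Ds -> Pj
  P5: Dl <- Gn <- Ds -> Qk <- Vp -> Tc -> Pj
Condition 1 (no descendant of Dl in the set): holds — descendants of Dl are {Pj, Qk}; none are in {Ad, Pp, Vp}.
Condition 2 (every backdoor path blocked by {Ad, Pp, Vp}):
  P1: blocked at chain node Vp ∈ conditioning set.
  P2: blocked at fork node Vp ∈ conditioning set.
  P3: open — no interior node is in the conditioning set.
  P4: open — no interior node is in the conditioning set.
  P5: blocked at collider Qk (neither it nor any descendant is in the conditioning set).
{Ad, Pp, Vp} does not satisfy the backdoor criterion.

No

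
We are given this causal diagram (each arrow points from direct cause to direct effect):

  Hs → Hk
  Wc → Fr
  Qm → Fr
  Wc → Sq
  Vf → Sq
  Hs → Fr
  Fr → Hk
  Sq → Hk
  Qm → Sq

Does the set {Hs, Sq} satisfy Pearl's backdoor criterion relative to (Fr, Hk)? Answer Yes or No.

Backdoor paths from Fr to Hk (paths whose first edge points into Fr):
  P1: Fr <- Qm -> Sq -> Hk
  P2: Fr <- Hs -> Hk
  P3: Fr <- Wc -> Sq -> Hk
Condition 1 (no descendant of Fr in the set): holds — descendants of Fr are {Hk}; none are in {Hs, Sq}.
Condition 2 (every backdoor path blocked by {Hs, Sq}):
  P1: blocked at chain node Sq ∈ conditioning set.
  P2: blocked at fork node Hs ∈ conditioning set.
  P3: blocked at chain node Sq ∈ conditioning set.
{Hs, Sq} satisfies the backdoor criterion.

Yes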